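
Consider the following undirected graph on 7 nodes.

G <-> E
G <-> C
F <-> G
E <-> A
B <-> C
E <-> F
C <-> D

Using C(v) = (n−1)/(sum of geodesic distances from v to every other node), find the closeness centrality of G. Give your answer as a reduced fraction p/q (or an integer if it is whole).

2/3

Distances from G: A:2, B:2, C:1, D:2, E:1, F:1. Sum = 9.
n = 7, so closeness = 6/9 = 2/3.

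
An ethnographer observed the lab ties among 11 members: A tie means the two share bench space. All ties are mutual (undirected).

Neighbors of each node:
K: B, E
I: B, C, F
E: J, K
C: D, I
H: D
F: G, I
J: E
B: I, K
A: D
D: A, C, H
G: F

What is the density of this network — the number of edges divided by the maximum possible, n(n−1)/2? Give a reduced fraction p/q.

2/11

There are 10 edges and 11 nodes, so the maximum possible is C(11,2) = 55.
Density = 10/55 = 2/11.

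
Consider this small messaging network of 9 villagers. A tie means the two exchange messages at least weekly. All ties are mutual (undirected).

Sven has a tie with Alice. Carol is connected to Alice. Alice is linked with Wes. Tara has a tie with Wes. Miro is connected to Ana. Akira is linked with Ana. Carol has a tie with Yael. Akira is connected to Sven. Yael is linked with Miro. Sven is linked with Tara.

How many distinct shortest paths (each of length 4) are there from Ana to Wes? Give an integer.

2

The shortest distance is 4. The length-4 paths are: Ana–Akira–Sven–Tara–Wes; Ana–Akira–Sven–Alice–Wes.
That gives 2 distinct shortest paths.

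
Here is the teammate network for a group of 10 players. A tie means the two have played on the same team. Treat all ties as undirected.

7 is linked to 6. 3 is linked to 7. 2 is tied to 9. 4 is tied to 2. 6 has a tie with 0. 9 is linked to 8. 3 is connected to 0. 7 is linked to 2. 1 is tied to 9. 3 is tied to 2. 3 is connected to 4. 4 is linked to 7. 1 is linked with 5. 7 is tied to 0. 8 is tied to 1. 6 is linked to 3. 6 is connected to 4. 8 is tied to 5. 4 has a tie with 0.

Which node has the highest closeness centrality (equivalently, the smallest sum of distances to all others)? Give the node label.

2

Farness (sum of distances to all others) for each node — 0:22, 1:22, 2:15, 3:17, 4:17, 5:29, 6:22, 7:17, 8:22, 9:17.
The smallest farness is 15, for 2, so 2 has the highest closeness.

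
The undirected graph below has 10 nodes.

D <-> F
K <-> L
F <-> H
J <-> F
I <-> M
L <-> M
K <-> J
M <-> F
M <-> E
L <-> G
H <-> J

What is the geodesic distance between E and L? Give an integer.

One shortest route is E – M – L, which uses 2 edges, and E and L are not directly tied, so nothing shorter exists. So d(E,L) = 2.

2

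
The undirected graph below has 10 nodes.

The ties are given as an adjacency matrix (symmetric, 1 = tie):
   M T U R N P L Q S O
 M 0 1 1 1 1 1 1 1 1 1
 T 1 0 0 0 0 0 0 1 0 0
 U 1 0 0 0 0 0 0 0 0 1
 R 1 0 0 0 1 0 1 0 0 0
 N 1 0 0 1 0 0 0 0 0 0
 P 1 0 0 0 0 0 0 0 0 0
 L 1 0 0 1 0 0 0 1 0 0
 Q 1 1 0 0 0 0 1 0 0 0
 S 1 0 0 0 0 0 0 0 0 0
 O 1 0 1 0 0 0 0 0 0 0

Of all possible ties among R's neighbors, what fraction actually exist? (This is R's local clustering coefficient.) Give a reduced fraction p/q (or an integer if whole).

R's neighbors: L, M, and N (k = 3).
Possible neighbor pairs: C(3,2) = 3. Edges among them: L–M, M–N → e = 2.
Clustering(R) = 2/3.

2/3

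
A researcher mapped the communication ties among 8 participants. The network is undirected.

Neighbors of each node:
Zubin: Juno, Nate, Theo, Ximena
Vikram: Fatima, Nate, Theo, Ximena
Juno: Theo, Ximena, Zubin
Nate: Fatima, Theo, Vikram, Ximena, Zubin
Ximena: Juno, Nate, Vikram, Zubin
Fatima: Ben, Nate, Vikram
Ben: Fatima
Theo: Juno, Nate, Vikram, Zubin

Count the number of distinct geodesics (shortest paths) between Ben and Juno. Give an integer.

The shortest distance is 4. The length-4 paths are: Ben–Fatima–Nate–Ximena–Juno; Ben–Fatima–Vikram–Ximena–Juno; Ben–Fatima–Nate–Theo–Juno; Ben–Fatima–Vikram–Theo–Juno; Ben–Fatima–Nate–Zubin–Juno.
That gives 5 distinct shortest paths.

5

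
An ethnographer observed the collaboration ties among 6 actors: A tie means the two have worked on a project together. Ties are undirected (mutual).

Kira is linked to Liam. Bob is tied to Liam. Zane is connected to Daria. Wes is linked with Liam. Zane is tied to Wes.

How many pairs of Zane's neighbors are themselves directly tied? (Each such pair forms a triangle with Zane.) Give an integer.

0

Zane's neighbors are Daria and Wes, but none of them are tied to each other, so no triangle contains Zane.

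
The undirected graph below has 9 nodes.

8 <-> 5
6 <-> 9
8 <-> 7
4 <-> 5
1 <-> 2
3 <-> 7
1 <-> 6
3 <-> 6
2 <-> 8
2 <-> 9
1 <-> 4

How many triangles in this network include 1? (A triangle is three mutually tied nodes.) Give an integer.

1's neighbors are 2, 4, and 6, but none of them are tied to each other, so no triangle contains 1.

0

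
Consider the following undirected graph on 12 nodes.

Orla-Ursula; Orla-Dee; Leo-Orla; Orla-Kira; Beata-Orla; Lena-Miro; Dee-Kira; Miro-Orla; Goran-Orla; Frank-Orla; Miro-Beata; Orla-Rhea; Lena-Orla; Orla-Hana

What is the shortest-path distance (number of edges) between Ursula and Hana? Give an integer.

2

One shortest route is Ursula – Orla – Hana, which uses 2 edges, and Ursula and Hana are not directly tied, so nothing shorter exists. So d(Ursula,Hana) = 2.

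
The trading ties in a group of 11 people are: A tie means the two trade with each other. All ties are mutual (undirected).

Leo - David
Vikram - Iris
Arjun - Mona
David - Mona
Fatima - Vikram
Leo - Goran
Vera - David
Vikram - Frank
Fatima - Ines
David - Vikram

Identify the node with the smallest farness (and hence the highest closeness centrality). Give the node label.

David

Farness (sum of distances to all others) for each node — Arjun:33, David:17, Fatima:25, Frank:27, Goran:33, Ines:34, Iris:27, Leo:24, Mona:24, Vera:26, Vikram:18.
The smallest farness is 17, for David, so David has the highest closeness.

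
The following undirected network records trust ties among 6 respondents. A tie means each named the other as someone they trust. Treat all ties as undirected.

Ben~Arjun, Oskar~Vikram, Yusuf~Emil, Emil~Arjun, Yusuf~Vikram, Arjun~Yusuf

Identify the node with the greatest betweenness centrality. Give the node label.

Yusuf

Unnormalized betweenness of each node: Arjun:4, Ben:0, Emil:0, Oskar:0, Vikram:4, Yusuf:6.
Yusuf has the largest value, 6, making it the main broker — the node through which the most shortest paths run.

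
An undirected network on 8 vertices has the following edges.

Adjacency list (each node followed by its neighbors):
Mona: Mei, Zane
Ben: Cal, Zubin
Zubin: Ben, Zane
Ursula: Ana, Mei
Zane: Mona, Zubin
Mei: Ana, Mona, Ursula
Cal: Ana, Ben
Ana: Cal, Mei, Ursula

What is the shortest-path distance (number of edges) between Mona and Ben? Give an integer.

3

One shortest route is Mona – Zane – Zubin – Ben, which uses 3 edges, and at distance 2 from Mona we only reach {Ana, Ursula, Zubin}, which does not include Ben. So d(Mona,Ben) = 3.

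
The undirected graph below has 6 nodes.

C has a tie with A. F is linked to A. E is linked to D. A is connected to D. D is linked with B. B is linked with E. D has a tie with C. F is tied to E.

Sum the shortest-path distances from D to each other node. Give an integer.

6

Distances from D: A:1, B:1, C:1, E:1, F:2.
Sum = 1 + 1 + 1 + 1 + 2 = 6.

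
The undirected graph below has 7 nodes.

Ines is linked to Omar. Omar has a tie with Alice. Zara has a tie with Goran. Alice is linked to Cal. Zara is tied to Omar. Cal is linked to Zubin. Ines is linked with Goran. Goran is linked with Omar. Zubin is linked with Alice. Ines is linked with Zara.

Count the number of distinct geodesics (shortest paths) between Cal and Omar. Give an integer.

The shortest distance is 2, and the only length-2 path is Cal–Alice–Omar. So there is exactly 1 shortest path.

1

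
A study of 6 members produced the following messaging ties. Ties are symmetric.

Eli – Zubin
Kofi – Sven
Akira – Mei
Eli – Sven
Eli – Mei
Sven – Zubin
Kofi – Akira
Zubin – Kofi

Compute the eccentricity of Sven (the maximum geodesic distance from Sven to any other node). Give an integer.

2

Distances from Sven: Akira:2, Eli:1, Kofi:1, Mei:2, Zubin:1.
The largest is 2 (to Mei and Akira), so the eccentricity of Sven is 2.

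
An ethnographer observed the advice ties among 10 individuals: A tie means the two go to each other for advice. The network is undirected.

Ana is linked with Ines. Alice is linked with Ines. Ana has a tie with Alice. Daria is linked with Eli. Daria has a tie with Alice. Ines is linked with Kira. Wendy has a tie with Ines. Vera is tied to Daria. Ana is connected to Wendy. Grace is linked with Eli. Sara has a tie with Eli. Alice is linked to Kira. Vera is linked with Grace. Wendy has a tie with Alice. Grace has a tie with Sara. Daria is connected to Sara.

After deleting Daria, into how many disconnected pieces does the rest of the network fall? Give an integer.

2

Without Daria, the remaining ties split the others into: {Alice, Ana, Ines, Kira, Wendy}; {Eli, Grace, Sara, Vera}.
That's 2 separate components.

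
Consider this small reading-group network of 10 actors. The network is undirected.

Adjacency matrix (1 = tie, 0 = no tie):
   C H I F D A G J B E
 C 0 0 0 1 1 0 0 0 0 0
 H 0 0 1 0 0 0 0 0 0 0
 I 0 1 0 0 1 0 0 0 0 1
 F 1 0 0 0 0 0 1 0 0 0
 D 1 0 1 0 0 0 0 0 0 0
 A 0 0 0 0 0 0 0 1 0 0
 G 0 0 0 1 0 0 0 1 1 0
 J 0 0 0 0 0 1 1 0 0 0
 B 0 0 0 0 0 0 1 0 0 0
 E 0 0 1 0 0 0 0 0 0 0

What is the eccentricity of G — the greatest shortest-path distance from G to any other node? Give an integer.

5

Distances from G: A:2, B:1, C:2, D:3, E:5, F:1, H:5, I:4, J:1.
The largest is 5 (to H and E), so the eccentricity of G is 5.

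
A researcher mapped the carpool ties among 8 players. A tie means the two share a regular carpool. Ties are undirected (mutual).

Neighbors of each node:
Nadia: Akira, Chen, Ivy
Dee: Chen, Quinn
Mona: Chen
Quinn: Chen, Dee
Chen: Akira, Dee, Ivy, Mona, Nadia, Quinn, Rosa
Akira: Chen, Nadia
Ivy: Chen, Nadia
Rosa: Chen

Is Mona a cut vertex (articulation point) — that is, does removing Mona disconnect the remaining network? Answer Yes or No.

Even without Mona, every remaining node can still reach every other (the residual graph is connected), so Mona is not a cut vertex.

No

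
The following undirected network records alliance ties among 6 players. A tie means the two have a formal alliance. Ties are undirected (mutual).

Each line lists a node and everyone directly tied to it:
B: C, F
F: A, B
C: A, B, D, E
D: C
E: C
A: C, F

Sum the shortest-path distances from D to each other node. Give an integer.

Distances from D: A:2, B:2, C:1, E:2, F:3.
Sum = 2 + 2 + 1 + 2 + 3 = 10.

10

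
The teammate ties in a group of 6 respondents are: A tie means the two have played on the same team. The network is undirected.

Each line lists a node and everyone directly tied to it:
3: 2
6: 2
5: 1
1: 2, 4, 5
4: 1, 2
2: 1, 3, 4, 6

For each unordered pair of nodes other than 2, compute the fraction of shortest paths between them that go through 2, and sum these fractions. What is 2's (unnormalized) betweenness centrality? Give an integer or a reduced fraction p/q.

7

Pairs whose geodesics pass through 2 — 1–6: 1; 1–3: 1; 6–5: 1; 6–4: 1; 6–3: 1; 5–3: 1; 4–3: 1.
All other pairs contribute 0.
Summing the contributions gives betweenness(2) = 7.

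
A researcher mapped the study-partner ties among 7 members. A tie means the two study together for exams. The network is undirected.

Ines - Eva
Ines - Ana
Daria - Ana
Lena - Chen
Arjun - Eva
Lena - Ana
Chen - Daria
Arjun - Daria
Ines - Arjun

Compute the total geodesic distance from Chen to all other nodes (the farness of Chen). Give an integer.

Distances from Chen: Ana:2, Arjun:2, Daria:1, Eva:3, Ines:3, Lena:1.
Sum = 2 + 2 + 1 + 3 + 3 + 1 = 12.

12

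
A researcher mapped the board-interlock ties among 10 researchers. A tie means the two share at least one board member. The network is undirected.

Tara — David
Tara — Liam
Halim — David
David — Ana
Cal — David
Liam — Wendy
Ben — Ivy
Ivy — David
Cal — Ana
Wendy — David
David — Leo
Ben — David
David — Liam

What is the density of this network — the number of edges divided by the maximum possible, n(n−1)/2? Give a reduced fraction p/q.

13/45

There are 13 edges and 10 nodes, so the maximum possible is C(10,2) = 45.
Density = 13/45.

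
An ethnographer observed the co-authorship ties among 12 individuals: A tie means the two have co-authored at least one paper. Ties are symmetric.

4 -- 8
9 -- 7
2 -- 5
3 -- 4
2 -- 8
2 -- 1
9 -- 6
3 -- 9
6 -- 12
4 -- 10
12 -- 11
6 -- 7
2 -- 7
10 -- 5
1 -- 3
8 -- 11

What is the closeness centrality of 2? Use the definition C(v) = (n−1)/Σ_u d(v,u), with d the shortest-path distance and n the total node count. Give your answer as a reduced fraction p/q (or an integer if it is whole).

11/19

Distances from 2: 1:1, 3:2, 4:2, 5:1, 6:2, 7:1, 8:1, 9:2, 10:2, 11:2, 12:3. Sum = 19.
n = 12, so closeness = 11/19.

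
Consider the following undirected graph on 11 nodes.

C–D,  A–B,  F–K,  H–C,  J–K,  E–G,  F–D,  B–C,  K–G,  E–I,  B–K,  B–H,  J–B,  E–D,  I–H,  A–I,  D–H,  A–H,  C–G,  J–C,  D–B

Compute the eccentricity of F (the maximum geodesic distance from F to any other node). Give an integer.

Distances from F: A:3, B:2, C:2, D:1, E:2, G:2, H:2, I:3, J:2, K:1.
The largest is 3 (to A and I), so the eccentricity of F is 3.

3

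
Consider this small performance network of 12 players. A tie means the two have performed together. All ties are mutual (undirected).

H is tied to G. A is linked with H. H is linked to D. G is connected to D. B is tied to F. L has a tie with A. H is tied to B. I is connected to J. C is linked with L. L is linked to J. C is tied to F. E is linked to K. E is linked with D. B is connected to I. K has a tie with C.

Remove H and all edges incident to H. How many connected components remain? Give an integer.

H's neighbors (A, B, D, and G) remain reachable from one another through other ties, so the rest of the network stays in one piece.

1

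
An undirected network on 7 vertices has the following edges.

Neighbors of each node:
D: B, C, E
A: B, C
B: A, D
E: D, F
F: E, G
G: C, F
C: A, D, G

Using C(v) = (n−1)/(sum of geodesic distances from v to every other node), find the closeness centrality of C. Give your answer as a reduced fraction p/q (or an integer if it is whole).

2/3

Distances from C: A:1, B:2, D:1, E:2, F:2, G:1. Sum = 9.
n = 7, so closeness = 6/9 = 2/3.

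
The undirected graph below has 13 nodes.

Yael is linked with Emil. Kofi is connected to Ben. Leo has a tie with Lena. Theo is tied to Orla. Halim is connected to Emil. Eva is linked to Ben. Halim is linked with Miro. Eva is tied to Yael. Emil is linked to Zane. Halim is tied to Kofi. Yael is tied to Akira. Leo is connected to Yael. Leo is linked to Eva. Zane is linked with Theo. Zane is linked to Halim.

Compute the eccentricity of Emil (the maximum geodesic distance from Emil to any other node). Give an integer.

3

Distances from Emil: Akira:2, Ben:3, Eva:2, Halim:1, Kofi:2, Lena:3, Leo:2, Miro:2, Orla:3, Theo:2, Yael:1, Zane:1.
The largest is 3 (to Ben, Orla, and Lena), so the eccentricity of Emil is 3.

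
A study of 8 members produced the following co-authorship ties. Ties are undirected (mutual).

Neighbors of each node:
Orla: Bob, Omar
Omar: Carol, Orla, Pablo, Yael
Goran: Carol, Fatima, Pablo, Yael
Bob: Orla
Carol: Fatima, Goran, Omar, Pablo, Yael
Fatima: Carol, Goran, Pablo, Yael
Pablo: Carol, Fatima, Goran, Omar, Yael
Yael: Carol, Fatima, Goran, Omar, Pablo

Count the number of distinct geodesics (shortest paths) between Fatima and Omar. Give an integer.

The shortest distance is 2. The length-2 paths are: Fatima–Carol–Omar; Fatima–Yael–Omar; Fatima–Pablo–Omar.
That gives 3 distinct shortest paths.

3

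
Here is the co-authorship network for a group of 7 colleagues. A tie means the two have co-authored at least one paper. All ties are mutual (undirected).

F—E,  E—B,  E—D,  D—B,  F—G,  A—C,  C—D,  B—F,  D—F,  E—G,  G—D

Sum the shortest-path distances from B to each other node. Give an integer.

10

Distances from B: A:3, C:2, D:1, E:1, F:1, G:2.
Sum = 3 + 2 + 1 + 1 + 1 + 2 = 10.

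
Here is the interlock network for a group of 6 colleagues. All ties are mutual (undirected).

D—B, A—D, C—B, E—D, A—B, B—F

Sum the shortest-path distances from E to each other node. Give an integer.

Distances from E: A:2, B:2, C:3, D:1, F:3.
Sum = 2 + 2 + 3 + 1 + 3 = 11.

11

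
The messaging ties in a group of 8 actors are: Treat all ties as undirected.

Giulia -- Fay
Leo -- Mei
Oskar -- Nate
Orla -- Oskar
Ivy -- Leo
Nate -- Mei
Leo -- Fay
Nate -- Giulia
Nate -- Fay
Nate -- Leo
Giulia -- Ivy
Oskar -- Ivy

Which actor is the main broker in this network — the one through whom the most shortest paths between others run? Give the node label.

Unnormalized betweenness of each node: Fay:1/3, Giulia:5/6, Ivy:7/3, Leo:7/3, Mei:0, Nate:47/6, Orla:0, Oskar:19/3.
Nate has the largest value, 47/6, making it the main broker — the node through which the most shortest paths run.

Nate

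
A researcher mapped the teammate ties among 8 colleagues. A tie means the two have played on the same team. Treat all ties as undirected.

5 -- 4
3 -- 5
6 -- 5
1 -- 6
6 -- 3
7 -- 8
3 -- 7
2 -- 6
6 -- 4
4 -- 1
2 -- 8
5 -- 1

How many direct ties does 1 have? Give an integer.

3

1 is directly tied to 4, 5, and 6. That is 3 neighbors, so the degree of 1 is 3.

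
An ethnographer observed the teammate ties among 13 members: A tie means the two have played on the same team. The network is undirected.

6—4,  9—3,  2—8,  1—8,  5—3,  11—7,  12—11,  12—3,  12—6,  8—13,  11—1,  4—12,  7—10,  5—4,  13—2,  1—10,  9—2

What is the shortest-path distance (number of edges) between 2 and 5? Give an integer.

One shortest route is 2 – 9 – 3 – 5, which uses 3 edges, and at distance 2 from 2 we only reach {1, 3}, which does not include 5. So d(2,5) = 3.

3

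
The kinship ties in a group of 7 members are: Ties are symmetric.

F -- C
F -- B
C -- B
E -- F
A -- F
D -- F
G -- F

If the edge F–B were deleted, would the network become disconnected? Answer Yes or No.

No

Even without that edge, F still reaches B via F – C – B, so the network stays connected. Not a bridge.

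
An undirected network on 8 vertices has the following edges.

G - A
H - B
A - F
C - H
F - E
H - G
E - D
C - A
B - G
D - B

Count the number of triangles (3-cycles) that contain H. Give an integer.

H's neighbors: B, C, and G.
Neighbor pairs that are themselves tied: H–B–G. Each forms one triangle with H, for 1 in total.

1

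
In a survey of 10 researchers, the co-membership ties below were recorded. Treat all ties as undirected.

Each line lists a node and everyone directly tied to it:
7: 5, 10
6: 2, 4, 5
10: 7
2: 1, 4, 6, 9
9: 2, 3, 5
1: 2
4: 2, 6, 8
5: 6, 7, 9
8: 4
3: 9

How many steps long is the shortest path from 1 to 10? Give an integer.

One shortest route is 1 – 2 – 6 – 5 – 7 – 10, which uses 5 edges, and at distance 4 from 1 we only reach {7}, which does not include 10. So d(1,10) = 5.

5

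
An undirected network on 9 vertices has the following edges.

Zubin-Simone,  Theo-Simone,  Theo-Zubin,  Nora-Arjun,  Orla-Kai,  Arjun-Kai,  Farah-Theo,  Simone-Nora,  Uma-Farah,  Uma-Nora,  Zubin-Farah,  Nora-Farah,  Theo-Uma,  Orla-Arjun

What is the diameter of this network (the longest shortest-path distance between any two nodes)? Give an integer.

4

Eccentricity of each node (its greatest distance to any other): Arjun:3, Farah:3, Kai:4, Nora:2, Orla:4, Simone:3, Theo:4, Uma:3, Zubin:4.
The maximum eccentricity is 4, realized for instance by the pair Orla–Zubin via Orla – Arjun – Nora – Simone – Zubin. So the diameter is 4.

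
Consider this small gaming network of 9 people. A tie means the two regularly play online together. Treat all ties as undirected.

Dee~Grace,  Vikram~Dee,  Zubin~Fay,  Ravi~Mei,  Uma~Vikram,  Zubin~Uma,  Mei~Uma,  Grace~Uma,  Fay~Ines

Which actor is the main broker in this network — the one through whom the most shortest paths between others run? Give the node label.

Uma

Unnormalized betweenness of each node: Dee:1/2, Fay:7, Grace:3, Ines:0, Mei:7, Ravi:0, Uma:43/2, Vikram:3, Zubin:12.
Uma has the largest value, 43/2, making it the main broker — the node through which the most shortest paths run.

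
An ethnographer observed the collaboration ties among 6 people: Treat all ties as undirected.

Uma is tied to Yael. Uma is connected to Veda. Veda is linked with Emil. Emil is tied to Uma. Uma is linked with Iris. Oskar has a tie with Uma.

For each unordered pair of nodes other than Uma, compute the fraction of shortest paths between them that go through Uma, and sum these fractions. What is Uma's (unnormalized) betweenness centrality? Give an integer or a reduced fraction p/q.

9

Pairs whose geodesics pass through Uma — Iris–Veda: 1; Iris–Oskar: 1; Iris–Yael: 1; Iris–Emil: 1; Veda–Oskar: 1; Veda–Yael: 1; Oskar–Yael: 1; Oskar–Emil: 1; Yael–Emil: 1.
All other pairs contribute 0.
Summing the contributions gives betweenness(Uma) = 9.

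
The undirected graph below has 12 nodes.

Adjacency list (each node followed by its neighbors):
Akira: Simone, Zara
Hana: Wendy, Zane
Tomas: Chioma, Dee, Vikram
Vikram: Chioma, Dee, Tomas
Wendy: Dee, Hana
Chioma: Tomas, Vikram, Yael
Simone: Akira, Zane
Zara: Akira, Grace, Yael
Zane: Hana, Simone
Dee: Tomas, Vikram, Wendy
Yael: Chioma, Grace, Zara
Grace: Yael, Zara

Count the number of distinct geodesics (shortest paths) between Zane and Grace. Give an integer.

1

The shortest distance is 4, and the only length-4 path is Zane–Simone–Akira–Zara–Grace. So there is exactly 1 shortest path.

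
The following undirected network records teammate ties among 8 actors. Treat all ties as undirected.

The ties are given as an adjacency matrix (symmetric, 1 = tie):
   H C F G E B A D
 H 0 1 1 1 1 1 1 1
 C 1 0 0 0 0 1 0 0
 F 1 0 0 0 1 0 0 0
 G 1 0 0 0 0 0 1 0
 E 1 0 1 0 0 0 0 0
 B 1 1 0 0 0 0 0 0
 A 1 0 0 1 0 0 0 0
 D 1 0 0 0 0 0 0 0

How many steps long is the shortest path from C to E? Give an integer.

2

One shortest route is C – H – E, which uses 2 edges, and C and E are not directly tied, so nothing shorter exists. So d(C,E) = 2.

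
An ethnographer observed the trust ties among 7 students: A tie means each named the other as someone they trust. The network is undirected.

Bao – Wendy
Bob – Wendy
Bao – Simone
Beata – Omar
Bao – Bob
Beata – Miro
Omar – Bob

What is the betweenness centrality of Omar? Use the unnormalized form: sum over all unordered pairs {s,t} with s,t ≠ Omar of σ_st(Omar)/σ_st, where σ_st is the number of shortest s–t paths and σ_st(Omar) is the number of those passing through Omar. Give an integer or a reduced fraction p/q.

Pairs whose geodesics pass through Omar — Beata–Simone: 1; Beata–Bob: 1; Beata–Wendy: 1; Beata–Bao: 1; Miro–Simone: 1; Miro–Bob: 1; Miro–Wendy: 1; Miro–Bao: 1.
All other pairs contribute 0.
Summing the contributions gives betweenness(Omar) = 8.

8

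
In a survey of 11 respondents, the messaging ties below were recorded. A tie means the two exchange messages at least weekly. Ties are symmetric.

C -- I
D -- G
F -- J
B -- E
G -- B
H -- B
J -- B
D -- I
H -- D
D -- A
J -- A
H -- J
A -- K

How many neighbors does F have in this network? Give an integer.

F is directly tied to J. That is 1 neighbor, so the degree of F is 1.

1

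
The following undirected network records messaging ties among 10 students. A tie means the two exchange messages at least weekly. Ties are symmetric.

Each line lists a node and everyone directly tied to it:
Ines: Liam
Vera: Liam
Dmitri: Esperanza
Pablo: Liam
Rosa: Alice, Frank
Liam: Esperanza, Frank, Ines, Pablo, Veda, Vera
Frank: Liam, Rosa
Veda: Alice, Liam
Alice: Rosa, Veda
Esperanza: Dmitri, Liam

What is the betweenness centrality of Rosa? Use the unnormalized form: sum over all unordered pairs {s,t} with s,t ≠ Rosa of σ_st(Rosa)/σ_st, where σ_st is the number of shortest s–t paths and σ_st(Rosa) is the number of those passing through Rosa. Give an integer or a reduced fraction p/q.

Pairs whose geodesics pass through Rosa — Alice–Frank: 1.
All other pairs contribute 0.
Summing the contributions gives betweenness(Rosa) = 1.

1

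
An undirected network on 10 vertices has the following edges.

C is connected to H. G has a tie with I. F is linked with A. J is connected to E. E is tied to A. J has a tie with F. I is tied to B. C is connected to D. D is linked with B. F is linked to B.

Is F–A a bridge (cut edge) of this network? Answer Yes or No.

No

Even without that edge, F still reaches A via F – J – E – A, so the network stays connected. Not a bridge.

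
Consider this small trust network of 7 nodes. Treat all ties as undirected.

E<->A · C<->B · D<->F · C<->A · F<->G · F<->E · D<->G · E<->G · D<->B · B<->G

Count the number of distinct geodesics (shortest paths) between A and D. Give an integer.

The shortest distance is 3. The length-3 paths are: A–C–B–D; A–E–F–D; A–E–G–D.
That gives 3 distinct shortest paths.

3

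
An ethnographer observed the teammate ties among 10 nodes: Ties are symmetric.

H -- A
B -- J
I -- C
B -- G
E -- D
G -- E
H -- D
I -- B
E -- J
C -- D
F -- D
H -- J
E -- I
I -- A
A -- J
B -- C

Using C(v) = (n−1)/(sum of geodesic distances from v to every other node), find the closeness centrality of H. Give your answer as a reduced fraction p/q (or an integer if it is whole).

9/16

Distances from H: A:1, B:2, C:2, D:1, E:2, F:2, G:3, I:2, J:1. Sum = 16.
n = 10, so closeness = 9/16.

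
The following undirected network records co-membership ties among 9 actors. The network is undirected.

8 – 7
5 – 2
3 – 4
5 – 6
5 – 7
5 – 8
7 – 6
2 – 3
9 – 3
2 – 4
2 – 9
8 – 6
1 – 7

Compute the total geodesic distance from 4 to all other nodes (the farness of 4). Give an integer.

Distances from 4: 1:4, 2:1, 3:1, 5:2, 6:3, 7:3, 8:3, 9:2.
Sum = 4 + 1 + 1 + 2 + 3 + 3 + 3 + 2 = 19.

19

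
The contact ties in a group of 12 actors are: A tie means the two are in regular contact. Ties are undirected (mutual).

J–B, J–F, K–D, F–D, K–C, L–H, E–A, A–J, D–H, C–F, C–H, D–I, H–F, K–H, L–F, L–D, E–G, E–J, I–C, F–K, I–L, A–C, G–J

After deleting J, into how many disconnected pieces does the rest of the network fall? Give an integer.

2

Without J, the remaining ties split the others into: {A, C, D, E, F, G, H, I, K, L}; {B}.
That's 2 separate components.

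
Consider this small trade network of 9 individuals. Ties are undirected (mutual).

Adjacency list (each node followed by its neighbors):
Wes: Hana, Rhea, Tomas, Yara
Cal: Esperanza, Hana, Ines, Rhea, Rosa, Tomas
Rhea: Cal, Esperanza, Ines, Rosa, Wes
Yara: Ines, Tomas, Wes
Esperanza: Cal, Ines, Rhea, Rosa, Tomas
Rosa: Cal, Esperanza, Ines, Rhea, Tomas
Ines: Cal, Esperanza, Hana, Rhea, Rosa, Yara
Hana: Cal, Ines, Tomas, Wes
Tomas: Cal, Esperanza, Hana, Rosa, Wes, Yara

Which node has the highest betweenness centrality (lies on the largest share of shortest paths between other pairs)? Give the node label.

Tomas

Unnormalized betweenness of each node: Cal:29/20, Esperanza:9/20, Hana:13/15, Ines:10/3, Rhea:5/3, Rosa:9/20, Tomas:23/6, Wes:17/12, Yara:8/15.
Tomas has the largest value, 23/6, making it the main broker — the node through which the most shortest paths run.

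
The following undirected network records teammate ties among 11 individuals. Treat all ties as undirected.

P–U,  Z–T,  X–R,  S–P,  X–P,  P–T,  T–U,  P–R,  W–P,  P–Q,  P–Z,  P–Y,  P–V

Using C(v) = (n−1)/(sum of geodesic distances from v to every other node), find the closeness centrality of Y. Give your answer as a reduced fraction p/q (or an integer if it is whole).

Distances from Y: P:1, Q:2, R:2, S:2, T:2, U:2, V:2, W:2, X:2, Z:2. Sum = 19.
n = 11, so closeness = 10/19.

10/19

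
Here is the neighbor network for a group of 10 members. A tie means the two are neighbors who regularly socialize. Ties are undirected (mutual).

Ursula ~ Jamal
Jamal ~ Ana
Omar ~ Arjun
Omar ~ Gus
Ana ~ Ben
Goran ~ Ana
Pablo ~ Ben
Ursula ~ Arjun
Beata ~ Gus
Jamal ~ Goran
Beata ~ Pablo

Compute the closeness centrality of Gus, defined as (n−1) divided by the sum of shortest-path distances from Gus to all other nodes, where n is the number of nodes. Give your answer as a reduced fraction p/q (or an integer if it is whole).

9/25

Distances from Gus: Ana:4, Arjun:2, Beata:1, Ben:3, Goran:5, Jamal:4, Omar:1, Pablo:2, Ursula:3. Sum = 25.
n = 10, so closeness = 9/25.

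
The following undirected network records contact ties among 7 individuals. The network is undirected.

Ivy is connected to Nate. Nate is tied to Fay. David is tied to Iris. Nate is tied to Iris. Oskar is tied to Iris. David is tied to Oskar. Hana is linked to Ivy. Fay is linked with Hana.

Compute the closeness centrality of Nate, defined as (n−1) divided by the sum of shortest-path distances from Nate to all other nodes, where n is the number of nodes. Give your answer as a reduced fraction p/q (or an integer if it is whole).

Distances from Nate: David:2, Fay:1, Hana:2, Iris:1, Ivy:1, Oskar:2. Sum = 9.
n = 7, so closeness = 6/9 = 2/3.

2/3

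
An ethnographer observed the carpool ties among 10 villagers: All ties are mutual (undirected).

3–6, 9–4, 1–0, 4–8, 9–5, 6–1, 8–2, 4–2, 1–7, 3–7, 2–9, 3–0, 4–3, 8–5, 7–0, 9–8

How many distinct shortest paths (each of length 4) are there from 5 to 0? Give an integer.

The shortest distance is 4. The length-4 paths are: 5–8–4–3–0; 5–9–4–3–0.
That gives 2 distinct shortest paths.

2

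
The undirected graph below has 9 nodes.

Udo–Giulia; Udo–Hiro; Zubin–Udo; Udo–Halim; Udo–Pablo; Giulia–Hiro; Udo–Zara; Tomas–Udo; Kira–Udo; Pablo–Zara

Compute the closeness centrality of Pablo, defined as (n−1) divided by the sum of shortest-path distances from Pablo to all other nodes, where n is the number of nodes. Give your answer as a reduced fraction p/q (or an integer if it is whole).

4/7

Distances from Pablo: Giulia:2, Halim:2, Hiro:2, Kira:2, Tomas:2, Udo:1, Zara:1, Zubin:2. Sum = 14.
n = 9, so closeness = 8/14 = 4/7.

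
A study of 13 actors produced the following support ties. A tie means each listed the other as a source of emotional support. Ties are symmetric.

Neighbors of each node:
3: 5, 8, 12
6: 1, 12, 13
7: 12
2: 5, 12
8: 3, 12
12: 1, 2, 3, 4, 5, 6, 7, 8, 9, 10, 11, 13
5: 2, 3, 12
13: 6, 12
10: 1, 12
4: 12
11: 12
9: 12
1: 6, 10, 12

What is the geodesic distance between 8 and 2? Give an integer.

2

One shortest route is 8 – 12 – 2, which uses 2 edges, and 8 and 2 are not directly tied, so nothing shorter exists. So d(8,2) = 2.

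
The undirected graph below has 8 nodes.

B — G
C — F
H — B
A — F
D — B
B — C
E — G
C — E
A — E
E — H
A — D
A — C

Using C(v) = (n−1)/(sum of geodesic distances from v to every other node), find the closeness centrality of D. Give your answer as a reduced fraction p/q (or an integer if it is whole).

7/12

Distances from D: A:1, B:1, C:2, E:2, F:2, G:2, H:2. Sum = 12.
n = 8, so closeness = 7/12.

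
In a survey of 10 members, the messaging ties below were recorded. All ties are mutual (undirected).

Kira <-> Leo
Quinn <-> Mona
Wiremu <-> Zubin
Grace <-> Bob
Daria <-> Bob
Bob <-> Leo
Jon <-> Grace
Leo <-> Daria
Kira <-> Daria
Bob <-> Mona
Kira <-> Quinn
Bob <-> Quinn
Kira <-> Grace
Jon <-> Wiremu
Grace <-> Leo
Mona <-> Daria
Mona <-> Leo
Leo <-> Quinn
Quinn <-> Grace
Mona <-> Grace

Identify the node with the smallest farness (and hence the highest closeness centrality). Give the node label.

Farness (sum of distances to all others) for each node — Bob:16, Daria:20, Grace:13, Jon:17, Kira:17, Leo:15, Mona:16, Quinn:16, Wiremu:23, Zubin:31.
The smallest farness is 13, for Grace, so Grace has the highest closeness.

Grace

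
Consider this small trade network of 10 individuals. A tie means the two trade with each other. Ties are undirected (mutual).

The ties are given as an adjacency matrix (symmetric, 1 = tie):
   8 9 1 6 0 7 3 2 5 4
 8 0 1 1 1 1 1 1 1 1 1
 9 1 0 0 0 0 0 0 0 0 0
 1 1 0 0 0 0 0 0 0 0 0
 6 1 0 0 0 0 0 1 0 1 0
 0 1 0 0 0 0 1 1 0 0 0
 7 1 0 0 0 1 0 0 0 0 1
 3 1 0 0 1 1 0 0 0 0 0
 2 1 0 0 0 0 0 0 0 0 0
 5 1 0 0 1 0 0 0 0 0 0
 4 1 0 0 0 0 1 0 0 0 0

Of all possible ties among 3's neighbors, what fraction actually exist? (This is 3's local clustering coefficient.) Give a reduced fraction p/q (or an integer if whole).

3's neighbors: 0, 6, and 8 (k = 3).
Possible neighbor pairs: C(3,2) = 3. Edges among them: 0–8, 6–8 → e = 2.
Clustering(3) = 2/3.

2/3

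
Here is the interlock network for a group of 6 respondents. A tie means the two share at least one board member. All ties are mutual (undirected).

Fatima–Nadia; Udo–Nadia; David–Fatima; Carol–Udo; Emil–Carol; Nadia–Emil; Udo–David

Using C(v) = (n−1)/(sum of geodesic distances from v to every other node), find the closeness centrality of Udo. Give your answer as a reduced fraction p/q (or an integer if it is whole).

Distances from Udo: Carol:1, David:1, Emil:2, Fatima:2, Nadia:1. Sum = 7.
n = 6, so closeness = 5/7.

5/7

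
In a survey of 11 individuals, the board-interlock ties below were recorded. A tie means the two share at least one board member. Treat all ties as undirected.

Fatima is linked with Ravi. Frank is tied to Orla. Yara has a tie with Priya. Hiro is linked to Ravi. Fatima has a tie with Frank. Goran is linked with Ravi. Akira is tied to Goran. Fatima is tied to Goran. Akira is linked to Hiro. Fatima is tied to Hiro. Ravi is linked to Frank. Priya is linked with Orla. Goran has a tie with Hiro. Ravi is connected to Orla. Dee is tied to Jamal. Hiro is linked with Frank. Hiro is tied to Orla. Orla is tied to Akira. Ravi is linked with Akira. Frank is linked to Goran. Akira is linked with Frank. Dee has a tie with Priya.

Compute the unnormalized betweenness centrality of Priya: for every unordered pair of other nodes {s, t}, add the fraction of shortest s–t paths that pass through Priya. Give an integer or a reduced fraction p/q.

Pairs whose geodesics pass through Priya — Fatima–Dee: 3/3; Fatima–Yara: 3/3; Fatima–Jamal: 3/3; Hiro–Dee: 1; Hiro–Yara: 1; Hiro–Jamal: 1; Ravi–Dee: 1; Ravi–Yara: 1; Ravi–Jamal: 1; Frank–Dee: 1; Frank–Yara: 1; Frank–Jamal: 1; Akira–Dee: 1; Akira–Yara: 1 … (+9 more pairs).
All other pairs contribute 0.
Summing the contributions gives betweenness(Priya) = 23.

23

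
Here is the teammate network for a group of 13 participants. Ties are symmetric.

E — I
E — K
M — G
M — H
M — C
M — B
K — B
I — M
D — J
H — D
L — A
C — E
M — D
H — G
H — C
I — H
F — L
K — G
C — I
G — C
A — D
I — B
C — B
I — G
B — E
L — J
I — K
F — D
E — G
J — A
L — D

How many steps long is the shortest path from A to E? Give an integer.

4

One shortest route is A – D – M – C – E, which uses 4 edges, and at distance 3 from A we only reach {B, C, G, I}, which does not include E. So d(A,E) = 4.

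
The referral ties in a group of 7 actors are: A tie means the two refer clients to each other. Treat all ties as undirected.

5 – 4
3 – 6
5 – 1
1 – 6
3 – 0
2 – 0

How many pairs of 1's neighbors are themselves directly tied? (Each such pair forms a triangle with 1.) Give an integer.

1's neighbors are 5 and 6, but none of them are tied to each other, so no triangle contains 1.

0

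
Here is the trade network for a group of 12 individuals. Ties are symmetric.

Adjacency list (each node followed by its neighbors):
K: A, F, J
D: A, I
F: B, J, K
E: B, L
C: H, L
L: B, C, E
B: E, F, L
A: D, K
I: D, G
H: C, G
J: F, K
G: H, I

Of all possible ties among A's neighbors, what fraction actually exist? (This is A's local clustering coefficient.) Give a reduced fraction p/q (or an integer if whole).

0

A's neighbors: D and K (k = 2).
Possible neighbor pairs: C(2,2) = 1. Edges among them: none → e = 0.
Clustering(A) = 0/1.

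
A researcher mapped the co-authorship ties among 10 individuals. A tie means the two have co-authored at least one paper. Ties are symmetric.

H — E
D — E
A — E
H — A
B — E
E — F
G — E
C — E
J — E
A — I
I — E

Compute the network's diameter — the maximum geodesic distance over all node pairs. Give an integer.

Eccentricity of each node (its greatest distance to any other): A:2, B:2, C:2, D:2, E:1, F:2, G:2, H:2, I:2, J:2.
The maximum eccentricity is 2, realized for instance by the pair B–G via B – E – G. So the diameter is 2.

2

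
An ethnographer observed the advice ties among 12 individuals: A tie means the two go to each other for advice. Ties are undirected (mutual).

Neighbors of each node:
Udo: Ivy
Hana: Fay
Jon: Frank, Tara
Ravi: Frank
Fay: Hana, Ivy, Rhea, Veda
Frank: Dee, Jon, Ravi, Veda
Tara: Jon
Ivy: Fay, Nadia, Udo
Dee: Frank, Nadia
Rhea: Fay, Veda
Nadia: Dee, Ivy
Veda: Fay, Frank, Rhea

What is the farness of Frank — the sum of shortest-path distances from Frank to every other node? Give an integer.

22

Distances from Frank: Dee:1, Fay:2, Hana:3, Ivy:3, Jon:1, Nadia:2, Ravi:1, Rhea:2, Tara:2, Udo:4, Veda:1.
Sum = 1 + 2 + 3 + 3 + 1 + 2 + 1 + 2 + 2 + 4 + 1 = 22.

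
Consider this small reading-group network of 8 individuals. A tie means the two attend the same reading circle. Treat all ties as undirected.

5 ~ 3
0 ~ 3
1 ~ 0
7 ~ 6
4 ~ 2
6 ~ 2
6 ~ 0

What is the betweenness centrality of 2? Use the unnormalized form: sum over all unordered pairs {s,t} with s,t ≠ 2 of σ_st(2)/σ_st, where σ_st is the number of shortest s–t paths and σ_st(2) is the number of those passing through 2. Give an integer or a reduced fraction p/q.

6

Pairs whose geodesics pass through 2 — 3–4: 1; 6–4: 1; 7–4: 1; 0–4: 1; 5–4: 1; 1–4: 1.
All other pairs contribute 0.
Summing the contributions gives betweenness(2) = 6.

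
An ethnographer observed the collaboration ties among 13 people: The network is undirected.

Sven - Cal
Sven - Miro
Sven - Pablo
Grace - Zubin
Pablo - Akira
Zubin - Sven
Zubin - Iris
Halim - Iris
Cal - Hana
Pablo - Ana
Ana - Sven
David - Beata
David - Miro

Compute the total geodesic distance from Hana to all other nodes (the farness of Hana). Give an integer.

Distances from Hana: Akira:4, Ana:3, Beata:5, Cal:1, David:4, Grace:4, Halim:5, Iris:4, Miro:3, Pablo:3, Sven:2, Zubin:3.
Sum = 4 + 3 + 5 + 1 + 4 + 4 + 5 + 4 + 3 + 3 + 2 + 3 = 41.

41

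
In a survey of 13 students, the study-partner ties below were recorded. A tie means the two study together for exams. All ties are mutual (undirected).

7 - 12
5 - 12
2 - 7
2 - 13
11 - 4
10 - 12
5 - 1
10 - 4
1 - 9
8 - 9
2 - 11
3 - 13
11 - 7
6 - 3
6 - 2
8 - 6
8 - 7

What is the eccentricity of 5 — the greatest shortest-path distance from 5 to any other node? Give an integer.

Distances from 5: 1:1, 2:3, 3:5, 4:3, 6:4, 7:2, 8:3, 9:2, 10:2, 11:3, 12:1, 13:4.
The largest is 5 (to 3), so the eccentricity of 5 is 5.

5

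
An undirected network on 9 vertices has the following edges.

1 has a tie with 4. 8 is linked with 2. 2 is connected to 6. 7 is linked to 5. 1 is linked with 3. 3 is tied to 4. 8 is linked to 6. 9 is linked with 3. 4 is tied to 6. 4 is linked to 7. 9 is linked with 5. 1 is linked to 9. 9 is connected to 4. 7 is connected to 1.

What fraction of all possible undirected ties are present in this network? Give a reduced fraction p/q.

7/18

There are 14 edges and 9 nodes, so the maximum possible is C(9,2) = 36.
Density = 14/36 = 7/18.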